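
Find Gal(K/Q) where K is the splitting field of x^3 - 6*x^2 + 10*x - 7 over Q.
Gal(K/Q) = S_3 (symmetric group of order 6)

Compute the discriminant of x^3 + (-6)*x^2 + (10)*x + (-7): Δ = -211. Since Δ is not a rational square, the Galois group is not contained in A_3; it must be the full S_3 (irreducibility of the cubic rules out anything smaller).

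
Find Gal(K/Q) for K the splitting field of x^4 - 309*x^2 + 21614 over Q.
Gal(K/Q) = V_4 (Klein four-group, Z/2Z × Z/2Z)

f factors as (x^2 - 107)(x^2 - 202), so the splitting field is K = Q(sqrt(107), sqrt(202)). The elements 107, 202, 21614 are all non-squares in Q, so sqrt(107) and sqrt(202) generate independent quadratic extensions. Thus [K:Q] = 4 and Gal(K/Q) is generated by the two order-2 automorphisms sqrt(107) ↦ -sqrt(107) and sqrt(202) ↦ -sqrt(202), giving V_4.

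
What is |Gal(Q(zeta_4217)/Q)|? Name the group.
|Gal(Q(zeta_4217)/Q)| = phi(4217) = 4216; group ≅ (Z/4217Z)^* ≅ Z/4216Z

The n-th cyclotomic polynomial Φ_4217(x) is the minimal polynomial of zeta_4217 over Q and has degree phi(4217) = 4216. So Q(zeta_4217) is a degree-4216 Galois extension with Galois group (Z/4217Z)^*. (Z/4217Z)^* is cyclic since 4217 is an odd prime power (or 4). Hence Gal(Q(zeta_4217)/Q) ≅ Z/4216Z.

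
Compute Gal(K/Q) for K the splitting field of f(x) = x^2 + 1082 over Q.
Gal(K/Q) = Z/2Z (cyclic of order 2)

x^2 + 1082 is irreducible over Q since -1082 is not a rational square. The splitting field Q(sqrt(-1082)) has degree 2 over Q, and its unique nontrivial automorphism is sqrt(-1082) ↦ -sqrt(-1082). Hence Gal(Q(sqrt(-1082))/Q) = Z/2Z.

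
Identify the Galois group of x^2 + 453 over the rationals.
Gal(K/Q) = Z/2Z (cyclic of order 2)

x^2 + 453 is irreducible over Q since -453 is not a rational square. The splitting field Q(sqrt(-453)) has degree 2 over Q, and its unique nontrivial automorphism is sqrt(-453) ↦ -sqrt(-453). Hence Gal(Q(sqrt(-453))/Q) = Z/2Z.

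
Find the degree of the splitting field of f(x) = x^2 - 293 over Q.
[K:Q] = 2

The polynomial x^2 - 293 is irreducible over Q since 293 is not a perfect square. Its splitting field is Q(sqrt(293)), which has degree 2 over Q.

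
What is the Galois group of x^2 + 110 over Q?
Gal(K/Q) = Z/2Z (cyclic of order 2)

x^2 + 110 is irreducible over Q since -110 is not a rational square. The splitting field Q(sqrt(-110)) has degree 2 over Q, and its unique nontrivial automorphism is sqrt(-110) ↦ -sqrt(-110). Hence Gal(Q(sqrt(-110))/Q) = Z/2Z.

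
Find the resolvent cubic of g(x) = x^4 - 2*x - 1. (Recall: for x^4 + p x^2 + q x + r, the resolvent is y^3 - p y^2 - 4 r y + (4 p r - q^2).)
h(y) = y^3 + 4*y - 4

Identify coefficients: p = 0, q = -2, r = -1.
Plug into h(y) = y^3 - p y^2 - 4 r y + (4 p r - q^2):
  h(y) = y^3 - (0) y^2 - 4*(-1) y + (4*(0)*(-1) - (-2)^2)
       = y^3 + (0) y^2 + (4) y + (-4).
Simplifying: h(y) = y^3 + 4*y - 4.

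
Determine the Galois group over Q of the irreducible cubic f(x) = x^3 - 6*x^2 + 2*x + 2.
Gal(K/Q) = S_3 (symmetric group of order 6)

Compute the discriminant of x^3 + (-6)*x^2 + (2)*x + (2): Δ = 1300. Since Δ is not a rational square, the Galois group is not contained in A_3; it must be the full S_3 (irreducibility of the cubic rules out anything smaller).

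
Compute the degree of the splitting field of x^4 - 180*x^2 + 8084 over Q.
[K:Q] = 4

f factors as (x^2 - 86)(x^2 - 94); the splitting field is K = Q(sqrt(86), sqrt(94)). Since 86, 94, and 8084 are all non-squares in Q, the three subfields Q(sqrt(86)), Q(sqrt(94)), Q(sqrt(8084)) are distinct degree-2 extensions, so [K:Q] = 4 (Klein four Galois group).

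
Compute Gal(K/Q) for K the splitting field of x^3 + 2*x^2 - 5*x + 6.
Gal(K/Q) = S_3 (symmetric group of order 6)

Compute the discriminant of x^3 + (2)*x^2 + (-5)*x + (6): Δ = -1644. Since Δ is not a rational square, the Galois group is not contained in A_3; it must be the full S_3 (irreducibility of the cubic rules out anything smaller).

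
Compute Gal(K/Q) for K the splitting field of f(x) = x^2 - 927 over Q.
Gal(K/Q) = Z/2Z (cyclic of order 2)

x^2 - 927 is irreducible over Q since 927 is not a rational square. The splitting field Q(sqrt(927)) has degree 2 over Q, and its unique nontrivial automorphism is sqrt(927) ↦ -sqrt(927). Hence Gal(Q(sqrt(927))/Q) = Z/2Z.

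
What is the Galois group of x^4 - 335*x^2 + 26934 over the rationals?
Gal(K/Q) = V_4 (Klein four-group, Z/2Z × Z/2Z)

f factors as (x^2 - 134)(x^2 - 201), so the splitting field is K = Q(sqrt(134), sqrt(201)). The elements 134, 201, 26934 are all non-squares in Q, so sqrt(134) and sqrt(201) generate independent quadratic extensions. Thus [K:Q] = 4 and Gal(K/Q) is generated by the two order-2 automorphisms sqrt(134) ↦ -sqrt(134) and sqrt(201) ↦ -sqrt(201), giving V_4.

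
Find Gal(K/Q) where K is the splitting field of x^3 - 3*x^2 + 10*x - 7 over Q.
Gal(K/Q) = S_3 (symmetric group of order 6)

Compute the discriminant of x^3 + (-3)*x^2 + (10)*x + (-7): Δ = -1399. Since Δ is not a rational square, the Galois group is not contained in A_3; it must be the full S_3 (irreducibility of the cubic rules out anything smaller).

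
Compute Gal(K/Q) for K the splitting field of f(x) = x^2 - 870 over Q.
Gal(K/Q) = Z/2Z (cyclic of order 2)

x^2 - 870 is irreducible over Q since 870 is not a rational square. The splitting field Q(sqrt(870)) has degree 2 over Q, and its unique nontrivial automorphism is sqrt(870) ↦ -sqrt(870). Hence Gal(Q(sqrt(870))/Q) = Z/2Z.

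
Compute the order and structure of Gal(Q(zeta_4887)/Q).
|Gal(Q(zeta_4887)/Q)| = phi(4887) = 3240; group ≅ (Z/4887Z)^* ≅ Z/18Z × Z/180Z

The n-th cyclotomic polynomial Φ_4887(x) is the minimal polynomial of zeta_4887 over Q and has degree phi(4887) = 3240. So Q(zeta_4887) is a degree-3240 Galois extension with Galois group (Z/4887Z)^*. By CRT, (Z/4887Z)^* ≅ (Z/27Z)^* × (Z/181Z)^*. Each prime-power unit group is (Z/27Z)^* ≅ Z/18Z; (Z/181Z)^* ≅ Z/180Z. Hence Gal(Q(zeta_4887)/Q) ≅ Z/18Z × Z/180Z.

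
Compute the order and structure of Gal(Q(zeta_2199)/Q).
|Gal(Q(zeta_2199)/Q)| = phi(2199) = 1464; group ≅ (Z/2199Z)^* ≅ Z/2Z × Z/732Z

The n-th cyclotomic polynomial Φ_2199(x) is the minimal polynomial of zeta_2199 over Q and has degree phi(2199) = 1464. So Q(zeta_2199) is a degree-1464 Galois extension with Galois group (Z/2199Z)^*. By CRT, (Z/2199Z)^* ≅ (Z/3Z)^* × (Z/733Z)^*. Each prime-power unit group is (Z/3Z)^* ≅ Z/2Z; (Z/733Z)^* ≅ Z/732Z. Hence Gal(Q(zeta_2199)/Q) ≅ Z/2Z × Z/732Z.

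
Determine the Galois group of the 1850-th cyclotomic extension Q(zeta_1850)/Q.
|Gal(Q(zeta_1850)/Q)| = phi(1850) = 720; group ≅ (Z/1850Z)^* ≅ Z/20Z × Z/36Z

The n-th cyclotomic polynomial Φ_1850(x) is the minimal polynomial of zeta_1850 over Q and has degree phi(1850) = 720. So Q(zeta_1850) is a degree-720 Galois extension with Galois group (Z/1850Z)^*. By CRT, (Z/1850Z)^* ≅ (Z/2Z)^* × (Z/25Z)^* × (Z/37Z)^*. Each prime-power unit group is (Z/2Z)^* ≅ trivial group (order 1); (Z/25Z)^* ≅ Z/20Z; (Z/37Z)^* ≅ Z/36Z. Hence Gal(Q(zeta_1850)/Q) ≅ Z/20Z × Z/36Z.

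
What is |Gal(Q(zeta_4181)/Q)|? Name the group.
|Gal(Q(zeta_4181)/Q)| = phi(4181) = 4032; group ≅ (Z/4181Z)^* ≅ Z/36Z × Z/112Z

The n-th cyclotomic polynomial Φ_4181(x) is the minimal polynomial of zeta_4181 over Q and has degree phi(4181) = 4032. So Q(zeta_4181) is a degree-4032 Galois extension with Galois group (Z/4181Z)^*. By CRT, (Z/4181Z)^* ≅ (Z/37Z)^* × (Z/113Z)^*. Each prime-power unit group is (Z/37Z)^* ≅ Z/36Z; (Z/113Z)^* ≅ Z/112Z. Hence Gal(Q(zeta_4181)/Q) ≅ Z/36Z × Z/112Z.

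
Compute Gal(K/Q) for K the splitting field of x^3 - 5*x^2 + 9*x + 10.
Gal(K/Q) = S_3 (symmetric group of order 6)

Compute the discriminant of x^3 + (-5)*x^2 + (9)*x + (10): Δ = -6691. Since Δ is not a rational square, the Galois group is not contained in A_3; it must be the full S_3 (irreducibility of the cubic rules out anything smaller).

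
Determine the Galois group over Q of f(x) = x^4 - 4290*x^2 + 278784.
Gal(K/Q) = Z/2Z (cyclic of order 2)

f factors as (x^2 - 66)(x^2 - 4224), so the splitting field is K = Q(sqrt(66), sqrt(4224)). The squarefree part of 66 is 66 and the squarefree part of 4224 is also 66, so sqrt(66) and sqrt(4224) are both rational multiples of sqrt(66). Hence Q(sqrt(66)) = Q(sqrt(4224)) = Q(sqrt(66)), and the splitting field collapses to a single degree-2 extension with Galois group Z/2Z.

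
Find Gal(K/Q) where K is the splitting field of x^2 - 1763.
Gal(K/Q) = Z/2Z (cyclic of order 2)

x^2 - 1763 is irreducible over Q since 1763 is not a rational square. The splitting field Q(sqrt(1763)) has degree 2 over Q, and its unique nontrivial automorphism is sqrt(1763) ↦ -sqrt(1763). Hence Gal(Q(sqrt(1763))/Q) = Z/2Z.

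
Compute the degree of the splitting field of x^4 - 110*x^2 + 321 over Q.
[K:Q] = 4

f factors as (x^2 - 3)(x^2 - 107); the splitting field is K = Q(sqrt(3), sqrt(107)). Since 3, 107, and 321 are all non-squares in Q, the three subfields Q(sqrt(3)), Q(sqrt(107)), Q(sqrt(321)) are distinct degree-2 extensions, so [K:Q] = 4 (Klein four Galois group).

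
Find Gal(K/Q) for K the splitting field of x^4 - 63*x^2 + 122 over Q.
Gal(K/Q) = V_4 (Klein four-group, Z/2Z × Z/2Z)

f factors as (x^2 - 61)(x^2 - 2), so the splitting field is K = Q(sqrt(61), sqrt(2)). The elements 61, 2, 122 are all non-squares in Q, so sqrt(61) and sqrt(2) generate independent quadratic extensions. Thus [K:Q] = 4 and Gal(K/Q) is generated by the two order-2 automorphisms sqrt(61) ↦ -sqrt(61) and sqrt(2) ↦ -sqrt(2), giving V_4.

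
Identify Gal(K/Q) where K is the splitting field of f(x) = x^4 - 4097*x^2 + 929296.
Gal(K/Q) = Z/2Z (cyclic of order 2)

f factors as (x^2 - 241)(x^2 - 3856), so the splitting field is K = Q(sqrt(241), sqrt(3856)). The squarefree part of 241 is 241 and the squarefree part of 3856 is also 241, so sqrt(241) and sqrt(3856) are both rational multiples of sqrt(241). Hence Q(sqrt(241)) = Q(sqrt(3856)) = Q(sqrt(241)), and the splitting field collapses to a single degree-2 extension with Galois group Z/2Z.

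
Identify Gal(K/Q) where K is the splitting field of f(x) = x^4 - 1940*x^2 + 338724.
Gal(K/Q) = Z/2Z (cyclic of order 2)

f factors as (x^2 - 1746)(x^2 - 194), so the splitting field is K = Q(sqrt(1746), sqrt(194)). The squarefree part of 1746 is 194 and the squarefree part of 194 is also 194, so sqrt(1746) and sqrt(194) are both rational multiples of sqrt(194). Hence Q(sqrt(1746)) = Q(sqrt(194)) = Q(sqrt(194)), and the splitting field collapses to a single degree-2 extension with Galois group Z/2Z.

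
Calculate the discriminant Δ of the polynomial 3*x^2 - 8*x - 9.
Δ = 172

For a quadratic a x^2 + b x + c the discriminant is Δ = b^2 - 4ac = (-8)^2 - 4*(3)*(-9) = 64 - (-108) = 172.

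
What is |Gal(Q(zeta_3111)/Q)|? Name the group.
|Gal(Q(zeta_3111)/Q)| = phi(3111) = 1920; group ≅ (Z/3111Z)^* ≅ Z/2Z × Z/16Z × Z/60Z

The n-th cyclotomic polynomial Φ_3111(x) is the minimal polynomial of zeta_3111 over Q and has degree phi(3111) = 1920. So Q(zeta_3111) is a degree-1920 Galois extension with Galois group (Z/3111Z)^*. By CRT, (Z/3111Z)^* ≅ (Z/3Z)^* × (Z/17Z)^* × (Z/61Z)^*. Each prime-power unit group is (Z/3Z)^* ≅ Z/2Z; (Z/17Z)^* ≅ Z/16Z; (Z/61Z)^* ≅ Z/60Z. Hence Gal(Q(zeta_3111)/Q) ≅ Z/2Z × Z/16Z × Z/60Z.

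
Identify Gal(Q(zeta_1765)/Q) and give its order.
|Gal(Q(zeta_1765)/Q)| = phi(1765) = 1408; group ≅ (Z/1765Z)^* ≅ Z/4Z × Z/352Z

The n-th cyclotomic polynomial Φ_1765(x) is the minimal polynomial of zeta_1765 over Q and has degree phi(1765) = 1408. So Q(zeta_1765) is a degree-1408 Galois extension with Galois group (Z/1765Z)^*. By CRT, (Z/1765Z)^* ≅ (Z/5Z)^* × (Z/353Z)^*. Each prime-power unit group is (Z/5Z)^* ≅ Z/4Z; (Z/353Z)^* ≅ Z/352Z. Hence Gal(Q(zeta_1765)/Q) ≅ Z/4Z × Z/352Z.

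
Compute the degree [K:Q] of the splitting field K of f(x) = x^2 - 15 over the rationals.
[K:Q] = 2

The polynomial x^2 - 15 is irreducible over Q since 15 is not a perfect square. Its splitting field is Q(sqrt(15)), which has degree 2 over Q.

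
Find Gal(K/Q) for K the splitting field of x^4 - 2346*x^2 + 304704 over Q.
Gal(K/Q) = Z/2Z (cyclic of order 2)

f factors as (x^2 - 2208)(x^2 - 138), so the splitting field is K = Q(sqrt(2208), sqrt(138)). The squarefree part of 2208 is 138 and the squarefree part of 138 is also 138, so sqrt(2208) and sqrt(138) are both rational multiples of sqrt(138). Hence Q(sqrt(2208)) = Q(sqrt(138)) = Q(sqrt(138)), and the splitting field collapses to a single degree-2 extension with Galois group Z/2Z.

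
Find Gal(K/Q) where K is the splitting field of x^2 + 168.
Gal(K/Q) = Z/2Z (cyclic of order 2)

x^2 + 168 is irreducible over Q since -168 is not a rational square. The splitting field Q(sqrt(-168)) has degree 2 over Q, and its unique nontrivial automorphism is sqrt(-168) ↦ -sqrt(-168). Hence Gal(Q(sqrt(-168))/Q) = Z/2Z.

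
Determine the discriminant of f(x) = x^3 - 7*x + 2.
Δ = 1264

For a depressed cubic x^3 + p x + q the discriminant is Δ = -4 p^3 - 27 q^2 = -4*(-7)^3 - 27*(2)^2 = 1372 - 108 = 1264.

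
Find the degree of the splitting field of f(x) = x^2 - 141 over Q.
[K:Q] = 2

The polynomial x^2 - 141 is irreducible over Q since 141 is not a perfect square. Its splitting field is Q(sqrt(141)), which has degree 2 over Q.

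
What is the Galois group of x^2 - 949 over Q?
Gal(K/Q) = Z/2Z (cyclic of order 2)

x^2 - 949 is irreducible over Q since 949 is not a rational square. The splitting field Q(sqrt(949)) has degree 2 over Q, and its unique nontrivial automorphism is sqrt(949) ↦ -sqrt(949). Hence Gal(Q(sqrt(949))/Q) = Z/2Z.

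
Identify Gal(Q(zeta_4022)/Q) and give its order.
|Gal(Q(zeta_4022)/Q)| = phi(4022) = 2010; group ≅ (Z/4022Z)^* ≅ Z/2010Z

The n-th cyclotomic polynomial Φ_4022(x) is the minimal polynomial of zeta_4022 over Q and has degree phi(4022) = 2010. So Q(zeta_4022) is a degree-2010 Galois extension with Galois group (Z/4022Z)^*. By CRT, (Z/4022Z)^* ≅ (Z/2Z)^* × (Z/2011Z)^*. Each prime-power unit group is (Z/2Z)^* ≅ trivial group (order 1); (Z/2011Z)^* ≅ Z/2010Z. Hence Gal(Q(zeta_4022)/Q) ≅ Z/2010Z.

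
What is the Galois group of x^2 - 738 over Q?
Gal(K/Q) = Z/2Z (cyclic of order 2)

x^2 - 738 is irreducible over Q since 738 is not a rational square. The splitting field Q(sqrt(738)) has degree 2 over Q, and its unique nontrivial automorphism is sqrt(738) ↦ -sqrt(738). Hence Gal(Q(sqrt(738))/Q) = Z/2Z.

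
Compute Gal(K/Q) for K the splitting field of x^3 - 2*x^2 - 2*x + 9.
Gal(K/Q) = S_3 (symmetric group of order 6)

Compute the discriminant of x^3 + (-2)*x^2 + (-2)*x + (9): Δ = -1203. Since Δ is not a rational square, the Galois group is not contained in A_3; it must be the full S_3 (irreducibility of the cubic rules out anything smaller).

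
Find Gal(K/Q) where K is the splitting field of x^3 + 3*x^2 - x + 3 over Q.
Gal(K/Q) = S_3 (symmetric group of order 6)

Compute the discriminant of x^3 + (3)*x^2 + (-1)*x + (3): Δ = -716. Since Δ is not a rational square, the Galois group is not contained in A_3; it must be the full S_3 (irreducibility of the cubic rules out anything smaller).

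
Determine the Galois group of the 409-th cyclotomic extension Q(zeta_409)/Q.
|Gal(Q(zeta_409)/Q)| = phi(409) = 408; group ≅ (Z/409Z)^* ≅ Z/408Z

The n-th cyclotomic polynomial Φ_409(x) is the minimal polynomial of zeta_409 over Q and has degree phi(409) = 408. So Q(zeta_409) is a degree-408 Galois extension with Galois group (Z/409Z)^*. (Z/409Z)^* is cyclic since 409 is an odd prime power (or 4). Hence Gal(Q(zeta_409)/Q) ≅ Z/408Z.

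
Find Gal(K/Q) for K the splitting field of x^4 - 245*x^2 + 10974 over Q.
Gal(K/Q) = V_4 (Klein four-group, Z/2Z × Z/2Z)

f factors as (x^2 - 59)(x^2 - 186), so the splitting field is K = Q(sqrt(59), sqrt(186)). The elements 59, 186, 10974 are all non-squares in Q, so sqrt(59) and sqrt(186) generate independent quadratic extensions. Thus [K:Q] = 4 and Gal(K/Q) is generated by the two order-2 automorphisms sqrt(59) ↦ -sqrt(59) and sqrt(186) ↦ -sqrt(186), giving V_4.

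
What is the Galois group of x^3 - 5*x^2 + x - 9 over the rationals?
Gal(K/Q) = S_3 (symmetric group of order 6)

Compute the discriminant of x^3 + (-5)*x^2 + (1)*x + (-9): Δ = -5856. Since Δ is not a rational square, the Galois group is not contained in A_3; it must be the full S_3 (irreducibility of the cubic rules out anything smaller).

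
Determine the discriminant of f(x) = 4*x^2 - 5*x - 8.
Δ = 153

For a quadratic a x^2 + b x + c the discriminant is Δ = b^2 - 4ac = (-5)^2 - 4*(4)*(-8) = 25 - (-128) = 153.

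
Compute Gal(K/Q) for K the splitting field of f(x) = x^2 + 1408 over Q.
Gal(K/Q) = Z/2Z (cyclic of order 2)

x^2 + 1408 is irreducible over Q since -1408 is not a rational square. The splitting field Q(sqrt(-1408)) has degree 2 over Q, and its unique nontrivial automorphism is sqrt(-1408) ↦ -sqrt(-1408). Hence Gal(Q(sqrt(-1408))/Q) = Z/2Z.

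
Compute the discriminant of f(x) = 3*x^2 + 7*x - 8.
Δ = 145

For a quadratic a x^2 + b x + c the discriminant is Δ = b^2 - 4ac = (7)^2 - 4*(3)*(-8) = 49 - (-96) = 145.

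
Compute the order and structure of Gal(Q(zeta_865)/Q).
|Gal(Q(zeta_865)/Q)| = phi(865) = 688; group ≅ (Z/865Z)^* ≅ Z/4Z × Z/172Z

The n-th cyclotomic polynomial Φ_865(x) is the minimal polynomial of zeta_865 over Q and has degree phi(865) = 688. So Q(zeta_865) is a degree-688 Galois extension with Galois group (Z/865Z)^*. By CRT, (Z/865Z)^* ≅ (Z/5Z)^* × (Z/173Z)^*. Each prime-power unit group is (Z/5Z)^* ≅ Z/4Z; (Z/173Z)^* ≅ Z/172Z. Hence Gal(Q(zeta_865)/Q) ≅ Z/4Z × Z/172Z.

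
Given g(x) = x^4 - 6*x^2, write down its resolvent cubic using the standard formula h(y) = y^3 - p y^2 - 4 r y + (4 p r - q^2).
h(y) = y^3 + 6*y^2

Identify coefficients: p = -6, q = 0, r = 0.
Plug into h(y) = y^3 - p y^2 - 4 r y + (4 p r - q^2):
  h(y) = y^3 - (-6) y^2 - 4*(0) y + (4*(-6)*(0) - (0)^2)
       = y^3 + (6) y^2 + (0) y + (0).
Simplifying: h(y) = y^3 + 6*y^2.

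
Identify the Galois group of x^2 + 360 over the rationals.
Gal(K/Q) = Z/2Z (cyclic of order 2)

x^2 + 360 is irreducible over Q since -360 is not a rational square. The splitting field Q(sqrt(-360)) has degree 2 over Q, and its unique nontrivial automorphism is sqrt(-360) ↦ -sqrt(-360). Hence Gal(Q(sqrt(-360))/Q) = Z/2Z.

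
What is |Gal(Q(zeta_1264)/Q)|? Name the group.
|Gal(Q(zeta_1264)/Q)| = phi(1264) = 624; group ≅ (Z/1264Z)^* ≅ Z/2Z × Z/4Z × Z/78Z

The n-th cyclotomic polynomial Φ_1264(x) is the minimal polynomial of zeta_1264 over Q and has degree phi(1264) = 624. So Q(zeta_1264) is a degree-624 Galois extension with Galois group (Z/1264Z)^*. By CRT, (Z/1264Z)^* ≅ (Z/16Z)^* × (Z/79Z)^*. Each prime-power unit group is (Z/16Z)^* ≅ Z/2Z × Z/4Z; (Z/79Z)^* ≅ Z/78Z. Hence Gal(Q(zeta_1264)/Q) ≅ Z/2Z × Z/4Z × Z/78Z.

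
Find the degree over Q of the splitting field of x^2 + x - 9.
[K:Q] = 2

The discriminant of x^2 + (1)*x + (-9) is b^2 - 4c = 1 - (-36) = 37. Since 37 is not a perfect square in Q, the polynomial is irreducible over Q. Its two roots generate a degree-2 extension, so [K:Q] = 2.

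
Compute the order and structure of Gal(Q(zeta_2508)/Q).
|Gal(Q(zeta_2508)/Q)| = phi(2508) = 720; group ≅ (Z/2508Z)^* ≅ Z/2Z × Z/2Z × Z/10Z × Z/18Z

The n-th cyclotomic polynomial Φ_2508(x) is the minimal polynomial of zeta_2508 over Q and has degree phi(2508) = 720. So Q(zeta_2508) is a degree-720 Galois extension with Galois group (Z/2508Z)^*. By CRT, (Z/2508Z)^* ≅ (Z/4Z)^* × (Z/3Z)^* × (Z/11Z)^* × (Z/19Z)^*. Each prime-power unit group is (Z/4Z)^* ≅ Z/2Z; (Z/3Z)^* ≅ Z/2Z; (Z/11Z)^* ≅ Z/10Z; (Z/19Z)^* ≅ Z/18Z. Hence Gal(Q(zeta_2508)/Q) ≅ Z/2Z × Z/2Z × Z/10Z × Z/18Z.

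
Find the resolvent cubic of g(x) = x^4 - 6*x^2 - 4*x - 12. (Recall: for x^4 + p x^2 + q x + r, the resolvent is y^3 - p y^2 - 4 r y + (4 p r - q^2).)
h(y) = y^3 + 6*y^2 + 48*y + 272

Identify coefficients: p = -6, q = -4, r = -12.
Plug into h(y) = y^3 - p y^2 - 4 r y + (4 p r - q^2):
  h(y) = y^3 - (-6) y^2 - 4*(-12) y + (4*(-6)*(-12) - (-4)^2)
       = y^3 + (6) y^2 + (48) y + (272).
Simplifying: h(y) = y^3 + 6*y^2 + 48*y + 272.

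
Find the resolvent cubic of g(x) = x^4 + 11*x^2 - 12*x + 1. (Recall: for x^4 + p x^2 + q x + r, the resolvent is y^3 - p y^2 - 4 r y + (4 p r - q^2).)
h(y) = y^3 - 11*y^2 - 4*y - 100

Identify coefficients: p = 11, q = -12, r = 1.
Plug into h(y) = y^3 - p y^2 - 4 r y + (4 p r - q^2):
  h(y) = y^3 - (11) y^2 - 4*(1) y + (4*(11)*(1) - (-12)^2)
       = y^3 + (-11) y^2 + (-4) y + (-100).
Simplifying: h(y) = y^3 - 11*y^2 - 4*y - 100.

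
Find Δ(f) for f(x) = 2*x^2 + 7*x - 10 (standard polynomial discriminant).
Δ = 129

For a quadratic a x^2 + b x + c the discriminant is Δ = b^2 - 4ac = (7)^2 - 4*(2)*(-10) = 49 - (-80) = 129.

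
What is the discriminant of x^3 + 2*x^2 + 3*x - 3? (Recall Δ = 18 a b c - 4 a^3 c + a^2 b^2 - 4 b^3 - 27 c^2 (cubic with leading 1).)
Δ = -543

For x^3 + a x^2 + b x + c the discriminant is Δ = 18 a b c - 4 a^3 c + a^2 b^2 - 4 b^3 - 27 c^2.
Plug a = 2, b = 3, c = -3:
  18*(2)*(3)*(-3) - 4*(2)^3*(-3) + (2)^2*(3)^2 - 4*(3)^3 - 27*(-3)^2
  = -324 + (96) + 36 + (-108) + (-243)
  = -543.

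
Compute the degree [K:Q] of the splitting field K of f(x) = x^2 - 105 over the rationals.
[K:Q] = 2

The polynomial x^2 - 105 is irreducible over Q since 105 is not a perfect square. Its splitting field is Q(sqrt(105)), which has degree 2 over Q.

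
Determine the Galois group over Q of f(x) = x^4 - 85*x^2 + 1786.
Gal(K/Q) = V_4 (Klein four-group, Z/2Z × Z/2Z)

f factors as (x^2 - 38)(x^2 - 47), so the splitting field is K = Q(sqrt(38), sqrt(47)). The elements 38, 47, 1786 are all non-squares in Q, so sqrt(38) and sqrt(47) generate independent quadratic extensions. Thus [K:Q] = 4 and Gal(K/Q) is generated by the two order-2 automorphisms sqrt(38) ↦ -sqrt(38) and sqrt(47) ↦ -sqrt(47), giving V_4.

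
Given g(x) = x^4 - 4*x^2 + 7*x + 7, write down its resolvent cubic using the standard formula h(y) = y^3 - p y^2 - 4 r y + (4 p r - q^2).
h(y) = y^3 + 4*y^2 - 28*y - 161

Identify coefficients: p = -4, q = 7, r = 7.
Plug into h(y) = y^3 - p y^2 - 4 r y + (4 p r - q^2):
  h(y) = y^3 - (-4) y^2 - 4*(7) y + (4*(-4)*(7) - (7)^2)
       = y^3 + (4) y^2 + (-28) y + (-161).
Simplifying: h(y) = y^3 + 4*y^2 - 28*y - 161.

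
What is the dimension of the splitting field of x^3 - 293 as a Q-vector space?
[K:Q] = 6

x^3 - 293 has one real root r = 293^(1/3) and two complex roots r*zeta_3, r*zeta_3^2 where zeta_3 = e^(2*pi*i/3). The splitting field is Q(r, zeta_3). [Q(r):Q] = 3 and [Q(zeta_3):Q] = 2 with gcd = 1, so [Q(r, zeta_3):Q] = 3 * 2 = 6.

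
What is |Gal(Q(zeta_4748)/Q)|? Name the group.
|Gal(Q(zeta_4748)/Q)| = phi(4748) = 2372; group ≅ (Z/4748Z)^* ≅ Z/2Z × Z/1186Z

The n-th cyclotomic polynomial Φ_4748(x) is the minimal polynomial of zeta_4748 over Q and has degree phi(4748) = 2372. So Q(zeta_4748) is a degree-2372 Galois extension with Galois group (Z/4748Z)^*. By CRT, (Z/4748Z)^* ≅ (Z/4Z)^* × (Z/1187Z)^*. Each prime-power unit group is (Z/4Z)^* ≅ Z/2Z; (Z/1187Z)^* ≅ Z/1186Z. Hence Gal(Q(zeta_4748)/Q) ≅ Z/2Z × Z/1186Z.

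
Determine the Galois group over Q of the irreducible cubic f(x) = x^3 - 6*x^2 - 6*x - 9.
Gal(K/Q) = S_3 (symmetric group of order 6)

Compute the discriminant of x^3 + (-6)*x^2 + (-6)*x + (-9): Δ = -13635. Since Δ is not a rational square, the Galois group is not contained in A_3; it must be the full S_3 (irreducibility of the cubic rules out anything smaller).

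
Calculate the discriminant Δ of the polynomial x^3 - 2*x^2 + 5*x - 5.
Δ = -335

For x^3 + a x^2 + b x + c the discriminant is Δ = 18 a b c - 4 a^3 c + a^2 b^2 - 4 b^3 - 27 c^2.
Plug a = -2, b = 5, c = -5:
  18*(-2)*(5)*(-5) - 4*(-2)^3*(-5) + (-2)^2*(5)^2 - 4*(5)^3 - 27*(-5)^2
  = 900 + (-160) + 100 + (-500) + (-675)
  = -335.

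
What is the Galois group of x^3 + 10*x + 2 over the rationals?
Gal(K/Q) = S_3 (symmetric group of order 6)

Compute the discriminant of x^3 + (0)*x^2 + (10)*x + (2): Δ = -4108. Since Δ is not a rational square, the Galois group is not contained in A_3; it must be the full S_3 (irreducibility of the cubic rules out anything smaller).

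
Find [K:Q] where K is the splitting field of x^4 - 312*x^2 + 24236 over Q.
[K:Q] = 4

f factors as (x^2 - 146)(x^2 - 166); the splitting field is K = Q(sqrt(146), sqrt(166)). Since 146, 166, and 24236 are all non-squares in Q, the three subfields Q(sqrt(146)), Q(sqrt(166)), Q(sqrt(24236)) are distinct degree-2 extensions, so [K:Q] = 4 (Klein four Galois group).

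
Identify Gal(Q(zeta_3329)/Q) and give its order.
|Gal(Q(zeta_3329)/Q)| = phi(3329) = 3328; group ≅ (Z/3329Z)^* ≅ Z/3328Z

The n-th cyclotomic polynomial Φ_3329(x) is the minimal polynomial of zeta_3329 over Q and has degree phi(3329) = 3328. So Q(zeta_3329) is a degree-3328 Galois extension with Galois group (Z/3329Z)^*. (Z/3329Z)^* is cyclic since 3329 is an odd prime power (or 4). Hence Gal(Q(zeta_3329)/Q) ≅ Z/3328Z.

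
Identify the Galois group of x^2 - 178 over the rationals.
Gal(K/Q) = Z/2Z (cyclic of order 2)

x^2 - 178 is irreducible over Q since 178 is not a rational square. The splitting field Q(sqrt(178)) has degree 2 over Q, and its unique nontrivial automorphism is sqrt(178) ↦ -sqrt(178). Hence Gal(Q(sqrt(178))/Q) = Z/2Z.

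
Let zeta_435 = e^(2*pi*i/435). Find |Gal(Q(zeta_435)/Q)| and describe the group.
|Gal(Q(zeta_435)/Q)| = phi(435) = 224; group ≅ (Z/435Z)^* ≅ Z/2Z × Z/4Z × Z/28Z

The n-th cyclotomic polynomial Φ_435(x) is the minimal polynomial of zeta_435 over Q and has degree phi(435) = 224. So Q(zeta_435) is a degree-224 Galois extension with Galois group (Z/435Z)^*. By CRT, (Z/435Z)^* ≅ (Z/3Z)^* × (Z/5Z)^* × (Z/29Z)^*. Each prime-power unit group is (Z/3Z)^* ≅ Z/2Z; (Z/5Z)^* ≅ Z/4Z; (Z/29Z)^* ≅ Z/28Z. Hence Gal(Q(zeta_435)/Q) ≅ Z/2Z × Z/4Z × Z/28Z.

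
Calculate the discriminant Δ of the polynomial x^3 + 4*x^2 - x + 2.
Δ = -744

For x^3 + a x^2 + b x + c the discriminant is Δ = 18 a b c - 4 a^3 c + a^2 b^2 - 4 b^3 - 27 c^2.
Plug a = 4, b = -1, c = 2:
  18*(4)*(-1)*(2) - 4*(4)^3*(2) + (4)^2*(-1)^2 - 4*(-1)^3 - 27*(2)^2
  = -144 + (-512) + 16 + (4) + (-108)
  = -744.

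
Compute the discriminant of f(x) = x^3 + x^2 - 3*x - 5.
Δ = -268

For x^3 + a x^2 + b x + c the discriminant is Δ = 18 a b c - 4 a^3 c + a^2 b^2 - 4 b^3 - 27 c^2.
Plug a = 1, b = -3, c = -5:
  18*(1)*(-3)*(-5) - 4*(1)^3*(-5) + (1)^2*(-3)^2 - 4*(-3)^3 - 27*(-5)^2
  = 270 + (20) + 9 + (108) + (-675)
  = -268.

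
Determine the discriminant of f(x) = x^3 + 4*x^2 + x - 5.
Δ = 257

For x^3 + a x^2 + b x + c the discriminant is Δ = 18 a b c - 4 a^3 c + a^2 b^2 - 4 b^3 - 27 c^2.
Plug a = 4, b = 1, c = -5:
  18*(4)*(1)*(-5) - 4*(4)^3*(-5) + (4)^2*(1)^2 - 4*(1)^3 - 27*(-5)^2
  = -360 + (1280) + 16 + (-4) + (-675)
  = 257.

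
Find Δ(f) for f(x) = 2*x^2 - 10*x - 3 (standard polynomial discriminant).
Δ = 124

For a quadratic a x^2 + b x + c the discriminant is Δ = b^2 - 4ac = (-10)^2 - 4*(2)*(-3) = 100 - (-24) = 124.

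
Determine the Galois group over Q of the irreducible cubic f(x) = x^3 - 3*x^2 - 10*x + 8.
Gal(K/Q) = S_3 (symmetric group of order 6)

Compute the discriminant of x^3 + (-3)*x^2 + (-10)*x + (8): Δ = 8356. Since Δ is not a rational square, the Galois group is not contained in A_3; it must be the full S_3 (irreducibility of the cubic rules out anything smaller).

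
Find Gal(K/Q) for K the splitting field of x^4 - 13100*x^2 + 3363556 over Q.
Gal(K/Q) = Z/2Z (cyclic of order 2)

f factors as (x^2 - 262)(x^2 - 12838), so the splitting field is K = Q(sqrt(262), sqrt(12838)). The squarefree part of 262 is 262 and the squarefree part of 12838 is also 262, so sqrt(262) and sqrt(12838) are both rational multiples of sqrt(262). Hence Q(sqrt(262)) = Q(sqrt(12838)) = Q(sqrt(262)), and the splitting field collapses to a single degree-2 extension with Galois group Z/2Z.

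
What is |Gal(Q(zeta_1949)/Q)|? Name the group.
|Gal(Q(zeta_1949)/Q)| = phi(1949) = 1948; group ≅ (Z/1949Z)^* ≅ Z/1948Z

The n-th cyclotomic polynomial Φ_1949(x) is the minimal polynomial of zeta_1949 over Q and has degree phi(1949) = 1948. So Q(zeta_1949) is a degree-1948 Galois extension with Galois group (Z/1949Z)^*. (Z/1949Z)^* is cyclic since 1949 is an odd prime power (or 4). Hence Gal(Q(zeta_1949)/Q) ≅ Z/1948Z.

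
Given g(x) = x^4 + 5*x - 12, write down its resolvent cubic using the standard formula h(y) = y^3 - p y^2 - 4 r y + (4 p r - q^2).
h(y) = y^3 + 48*y - 25

Identify coefficients: p = 0, q = 5, r = -12.
Plug into h(y) = y^3 - p y^2 - 4 r y + (4 p r - q^2):
  h(y) = y^3 - (0) y^2 - 4*(-12) y + (4*(0)*(-12) - (5)^2)
       = y^3 + (0) y^2 + (48) y + (-25).
Simplifying: h(y) = y^3 + 48*y - 25.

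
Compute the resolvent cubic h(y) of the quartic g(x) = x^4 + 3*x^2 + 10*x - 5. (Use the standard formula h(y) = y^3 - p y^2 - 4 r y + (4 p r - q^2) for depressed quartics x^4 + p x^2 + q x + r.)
h(y) = y^3 - 3*y^2 + 20*y - 160

Identify coefficients: p = 3, q = 10, r = -5.
Plug into h(y) = y^3 - p y^2 - 4 r y + (4 p r - q^2):
  h(y) = y^3 - (3) y^2 - 4*(-5) y + (4*(3)*(-5) - (10)^2)
       = y^3 + (-3) y^2 + (20) y + (-160).
Simplifying: h(y) = y^3 - 3*y^2 + 20*y - 160.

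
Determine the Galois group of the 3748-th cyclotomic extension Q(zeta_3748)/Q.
|Gal(Q(zeta_3748)/Q)| = phi(3748) = 1872; group ≅ (Z/3748Z)^* ≅ Z/2Z × Z/936Z

The n-th cyclotomic polynomial Φ_3748(x) is the minimal polynomial of zeta_3748 over Q and has degree phi(3748) = 1872. So Q(zeta_3748) is a degree-1872 Galois extension with Galois group (Z/3748Z)^*. By CRT, (Z/3748Z)^* ≅ (Z/4Z)^* × (Z/937Z)^*. Each prime-power unit group is (Z/4Z)^* ≅ Z/2Z; (Z/937Z)^* ≅ Z/936Z. Hence Gal(Q(zeta_3748)/Q) ≅ Z/2Z × Z/936Z.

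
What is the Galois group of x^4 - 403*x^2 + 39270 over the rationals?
Gal(K/Q) = V_4 (Klein four-group, Z/2Z × Z/2Z)

f factors as (x^2 - 238)(x^2 - 165), so the splitting field is K = Q(sqrt(238), sqrt(165)). The elements 238, 165, 39270 are all non-squares in Q, so sqrt(238) and sqrt(165) generate independent quadratic extensions. Thus [K:Q] = 4 and Gal(K/Q) is generated by the two order-2 automorphisms sqrt(238) ↦ -sqrt(238) and sqrt(165) ↦ -sqrt(165), giving V_4.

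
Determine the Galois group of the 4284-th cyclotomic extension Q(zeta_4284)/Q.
|Gal(Q(zeta_4284)/Q)| = phi(4284) = 1152; group ≅ (Z/4284Z)^* ≅ Z/2Z × Z/6Z × Z/6Z × Z/16Z

The n-th cyclotomic polynomial Φ_4284(x) is the minimal polynomial of zeta_4284 over Q and has degree phi(4284) = 1152. So Q(zeta_4284) is a degree-1152 Galois extension with Galois group (Z/4284Z)^*. By CRT, (Z/4284Z)^* ≅ (Z/4Z)^* × (Z/9Z)^* × (Z/7Z)^* × (Z/17Z)^*. Each prime-power unit group is (Z/4Z)^* ≅ Z/2Z; (Z/9Z)^* ≅ Z/6Z; (Z/7Z)^* ≅ Z/6Z; (Z/17Z)^* ≅ Z/16Z. Hence Gal(Q(zeta_4284)/Q) ≅ Z/2Z × Z/6Z × Z/6Z × Z/16Z.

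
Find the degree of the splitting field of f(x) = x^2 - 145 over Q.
[K:Q] = 2

The polynomial x^2 - 145 is irreducible over Q since 145 is not a perfect square. Its splitting field is Q(sqrt(145)), which has degree 2 over Q.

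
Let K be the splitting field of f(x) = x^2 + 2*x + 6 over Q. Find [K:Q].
[K:Q] = 2

The discriminant of x^2 + (2)*x + (6) is b^2 - 4c = 4 - (24) = -20. Since -20 is not a perfect square in Q, the polynomial is irreducible over Q. Its two roots generate a degree-2 extension, so [K:Q] = 2.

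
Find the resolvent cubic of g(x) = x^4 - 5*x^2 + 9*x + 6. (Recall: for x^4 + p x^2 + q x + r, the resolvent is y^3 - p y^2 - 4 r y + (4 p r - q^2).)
h(y) = y^3 + 5*y^2 - 24*y - 201

Identify coefficients: p = -5, q = 9, r = 6.
Plug into h(y) = y^3 - p y^2 - 4 r y + (4 p r - q^2):
  h(y) = y^3 - (-5) y^2 - 4*(6) y + (4*(-5)*(6) - (9)^2)
       = y^3 + (5) y^2 + (-24) y + (-201).
Simplifying: h(y) = y^3 + 5*y^2 - 24*y - 201.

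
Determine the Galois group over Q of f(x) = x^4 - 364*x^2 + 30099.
Gal(K/Q) = V_4 (Klein four-group, Z/2Z × Z/2Z)

f factors as (x^2 - 237)(x^2 - 127), so the splitting field is K = Q(sqrt(237), sqrt(127)). The elements 237, 127, 30099 are all non-squares in Q, so sqrt(237) and sqrt(127) generate independent quadratic extensions. Thus [K:Q] = 4 and Gal(K/Q) is generated by the two order-2 automorphisms sqrt(237) ↦ -sqrt(237) and sqrt(127) ↦ -sqrt(127), giving V_4.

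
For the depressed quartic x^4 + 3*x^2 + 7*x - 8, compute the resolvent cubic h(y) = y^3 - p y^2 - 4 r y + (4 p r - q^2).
h(y) = y^3 - 3*y^2 + 32*y - 145

Identify coefficients: p = 3, q = 7, r = -8.
Plug into h(y) = y^3 - p y^2 - 4 r y + (4 p r - q^2):
  h(y) = y^3 - (3) y^2 - 4*(-8) y + (4*(3)*(-8) - (7)^2)
       = y^3 + (-3) y^2 + (32) y + (-145).
Simplifying: h(y) = y^3 - 3*y^2 + 32*y - 145.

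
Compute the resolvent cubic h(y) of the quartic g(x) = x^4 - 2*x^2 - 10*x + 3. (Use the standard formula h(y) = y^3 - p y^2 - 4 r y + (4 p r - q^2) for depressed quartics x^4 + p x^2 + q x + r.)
h(y) = y^3 + 2*y^2 - 12*y - 124

Identify coefficients: p = -2, q = -10, r = 3.
Plug into h(y) = y^3 - p y^2 - 4 r y + (4 p r - q^2):
  h(y) = y^3 - (-2) y^2 - 4*(3) y + (4*(-2)*(3) - (-10)^2)
       = y^3 + (2) y^2 + (-12) y + (-124).
Simplifying: h(y) = y^3 + 2*y^2 - 12*y - 124.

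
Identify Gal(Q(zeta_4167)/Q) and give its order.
|Gal(Q(zeta_4167)/Q)| = phi(4167) = 2772; group ≅ (Z/4167Z)^* ≅ Z/6Z × Z/462Z

The n-th cyclotomic polynomial Φ_4167(x) is the minimal polynomial of zeta_4167 over Q and has degree phi(4167) = 2772. So Q(zeta_4167) is a degree-2772 Galois extension with Galois group (Z/4167Z)^*. By CRT, (Z/4167Z)^* ≅ (Z/9Z)^* × (Z/463Z)^*. Each prime-power unit group is (Z/9Z)^* ≅ Z/6Z; (Z/463Z)^* ≅ Z/462Z. Hence Gal(Q(zeta_4167)/Q) ≅ Z/6Z × Z/462Z.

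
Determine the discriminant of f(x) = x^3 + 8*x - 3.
Δ = -2291

For a depressed cubic x^3 + p x + q the discriminant is Δ = -4 p^3 - 27 q^2 = -4*(8)^3 - 27*(-3)^2 = -2048 - 243 = -2291.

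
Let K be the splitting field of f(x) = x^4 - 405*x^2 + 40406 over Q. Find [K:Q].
[K:Q] = 4

f factors as (x^2 - 178)(x^2 - 227); the splitting field is K = Q(sqrt(178), sqrt(227)). Since 178, 227, and 40406 are all non-squares in Q, the three subfields Q(sqrt(178)), Q(sqrt(227)), Q(sqrt(40406)) are distinct degree-2 extensions, so [K:Q] = 4 (Klein four Galois group).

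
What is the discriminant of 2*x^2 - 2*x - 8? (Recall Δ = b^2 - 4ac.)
Δ = 68

For a quadratic a x^2 + b x + c the discriminant is Δ = b^2 - 4ac = (-2)^2 - 4*(2)*(-8) = 4 - (-64) = 68.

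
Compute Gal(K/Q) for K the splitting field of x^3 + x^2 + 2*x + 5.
Gal(K/Q) = S_3 (symmetric group of order 6)

Compute the discriminant of x^3 + (1)*x^2 + (2)*x + (5): Δ = -543. Since Δ is not a rational square, the Galois group is not contained in A_3; it must be the full S_3 (irreducibility of the cubic rules out anything smaller).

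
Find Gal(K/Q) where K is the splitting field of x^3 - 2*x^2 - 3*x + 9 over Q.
Gal(K/Q) = S_3 (symmetric group of order 6)

Compute the discriminant of x^3 + (-2)*x^2 + (-3)*x + (9): Δ = -783. Since Δ is not a rational square, the Galois group is not contained in A_3; it must be the full S_3 (irreducibility of the cubic rules out anything smaller).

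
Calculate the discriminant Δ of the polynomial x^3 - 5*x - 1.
Δ = 473

For a depressed cubic x^3 + p x + q the discriminant is Δ = -4 p^3 - 27 q^2 = -4*(-5)^3 - 27*(-1)^2 = 500 - 27 = 473.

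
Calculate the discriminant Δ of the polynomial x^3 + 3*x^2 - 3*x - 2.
Δ = 621

For x^3 + a x^2 + b x + c the discriminant is Δ = 18 a b c - 4 a^3 c + a^2 b^2 - 4 b^3 - 27 c^2.
Plug a = 3, b = -3, c = -2:
  18*(3)*(-3)*(-2) - 4*(3)^3*(-2) + (3)^2*(-3)^2 - 4*(-3)^3 - 27*(-2)^2
  = 324 + (216) + 81 + (108) + (-108)
  = 621.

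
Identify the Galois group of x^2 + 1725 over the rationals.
Gal(K/Q) = Z/2Z (cyclic of order 2)

x^2 + 1725 is irreducible over Q since -1725 is not a rational square. The splitting field Q(sqrt(-1725)) has degree 2 over Q, and its unique nontrivial automorphism is sqrt(-1725) ↦ -sqrt(-1725). Hence Gal(Q(sqrt(-1725))/Q) = Z/2Z.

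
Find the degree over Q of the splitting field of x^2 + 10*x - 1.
[K:Q] = 2

The discriminant of x^2 + (10)*x + (-1) is b^2 - 4c = 100 - (-4) = 104. Since 104 is not a perfect square in Q, the polynomial is irreducible over Q. Its two roots generate a degree-2 extension, so [K:Q] = 2.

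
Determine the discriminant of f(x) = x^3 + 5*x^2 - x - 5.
Δ = 2304

For x^3 + a x^2 + b x + c the discriminant is Δ = 18 a b c - 4 a^3 c + a^2 b^2 - 4 b^3 - 27 c^2.
Plug a = 5, b = -1, c = -5:
  18*(5)*(-1)*(-5) - 4*(5)^3*(-5) + (5)^2*(-1)^2 - 4*(-1)^3 - 27*(-5)^2
  = 450 + (2500) + 25 + (4) + (-675)
  = 2304.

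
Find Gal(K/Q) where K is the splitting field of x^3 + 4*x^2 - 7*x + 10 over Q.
Gal(K/Q) = S_3 (symmetric group of order 6)

Compute the discriminant of x^3 + (4)*x^2 + (-7)*x + (10): Δ = -8144. Since Δ is not a rational square, the Galois group is not contained in A_3; it must be the full S_3 (irreducibility of the cubic rules out anything smaller).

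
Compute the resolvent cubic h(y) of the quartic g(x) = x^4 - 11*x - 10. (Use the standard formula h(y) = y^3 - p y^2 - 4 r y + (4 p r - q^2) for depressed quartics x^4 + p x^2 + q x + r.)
h(y) = y^3 + 40*y - 121

Identify coefficients: p = 0, q = -11, r = -10.
Plug into h(y) = y^3 - p y^2 - 4 r y + (4 p r - q^2):
  h(y) = y^3 - (0) y^2 - 4*(-10) y + (4*(0)*(-10) - (-11)^2)
       = y^3 + (0) y^2 + (40) y + (-121).
Simplifying: h(y) = y^3 + 40*y - 121.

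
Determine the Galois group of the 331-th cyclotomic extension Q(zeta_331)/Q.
|Gal(Q(zeta_331)/Q)| = phi(331) = 330; group ≅ (Z/331Z)^* ≅ Z/330Z

The n-th cyclotomic polynomial Φ_331(x) is the minimal polynomial of zeta_331 over Q and has degree phi(331) = 330. So Q(zeta_331) is a degree-330 Galois extension with Galois group (Z/331Z)^*. (Z/331Z)^* is cyclic since 331 is an odd prime power (or 4). Hence Gal(Q(zeta_331)/Q) ≅ Z/330Z.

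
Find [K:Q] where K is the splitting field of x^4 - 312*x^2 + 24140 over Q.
[K:Q] = 4

f factors as (x^2 - 142)(x^2 - 170); the splitting field is K = Q(sqrt(142), sqrt(170)). Since 142, 170, and 24140 are all non-squares in Q, the three subfields Q(sqrt(142)), Q(sqrt(170)), Q(sqrt(24140)) are distinct degree-2 extensions, so [K:Q] = 4 (Klein four Galois group).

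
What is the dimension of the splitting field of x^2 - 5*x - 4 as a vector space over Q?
[K:Q] = 2

The discriminant of x^2 + (-5)*x + (-4) is b^2 - 4c = 25 - (-16) = 41. Since 41 is not a perfect square in Q, the polynomial is irreducible over Q. Its two roots generate a degree-2 extension, so [K:Q] = 2.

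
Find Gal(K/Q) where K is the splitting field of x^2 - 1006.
Gal(K/Q) = Z/2Z (cyclic of order 2)

x^2 - 1006 is irreducible over Q since 1006 is not a rational square. The splitting field Q(sqrt(1006)) has degree 2 over Q, and its unique nontrivial automorphism is sqrt(1006) ↦ -sqrt(1006). Hence Gal(Q(sqrt(1006))/Q) = Z/2Z.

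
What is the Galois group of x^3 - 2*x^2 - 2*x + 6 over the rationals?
Gal(K/Q) = S_3 (symmetric group of order 6)

Compute the discriminant of x^3 + (-2)*x^2 + (-2)*x + (6): Δ = -300. Since Δ is not a rational square, the Galois group is not contained in A_3; it must be the full S_3 (irreducibility of the cubic rules out anything smaller).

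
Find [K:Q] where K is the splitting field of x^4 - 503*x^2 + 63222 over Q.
[K:Q] = 4

f factors as (x^2 - 257)(x^2 - 246); the splitting field is K = Q(sqrt(257), sqrt(246)). Since 257, 246, and 63222 are all non-squares in Q, the three subfields Q(sqrt(257)), Q(sqrt(246)), Q(sqrt(63222)) are distinct degree-2 extensions, so [K:Q] = 4 (Klein four Galois group).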